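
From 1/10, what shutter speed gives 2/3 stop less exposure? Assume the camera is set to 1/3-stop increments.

1/15s

Shutter speed: 1/10 → 1/13 → 1/15 — 2/3 stop shorter (darker).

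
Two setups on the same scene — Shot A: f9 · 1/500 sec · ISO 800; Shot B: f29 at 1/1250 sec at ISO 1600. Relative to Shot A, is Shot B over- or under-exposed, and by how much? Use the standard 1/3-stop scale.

Aperture: f/9 → f/10 → f/11 → f/13 → f/14 → f/16 → f/18 → f/20 → f/22 → f/25 → f/29 — 3 1/3 stops smaller aperture (darker).
Shutter speed: 1/500 → 1/640 → 1/800 → 1/1000 → 1/1250 — 1 1/3 stops shorter (darker).
ISO: 800 → 1000 → 1250 → 1600 — 1 stop raised (brighter).
Net: −3 1/3 −1 1/3 +1 = −3 2/3 stops.

3 2/3 stops darker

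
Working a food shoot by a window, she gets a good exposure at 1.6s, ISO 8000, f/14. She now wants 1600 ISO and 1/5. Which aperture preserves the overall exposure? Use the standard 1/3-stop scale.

f/2.2

ISO: 8000 → 6400 → 5000 → 4000 → 3200 → 2500 → 2000 → 1600 — 2 1/3 stops lower (darker).
Shutter speed: 1.6 → 1.3 → 1 → 0.8 → 0.6 → 0.5 → 0.4 → 0.3 → 1/4 → 1/5 — 3 stops faster (darker).
Net change so far: 5 1/3 stops darker. Offset with the aperture: f/14 → f/13 → f/11 → f/10 → f/9 → f/8 → f/7.1 → f/6.3 → f/5.6 → f/5 → f/4.5 → f/4 → f/3.5 → f/3.2 → f/2.8 → f/2.5 → f/2.2.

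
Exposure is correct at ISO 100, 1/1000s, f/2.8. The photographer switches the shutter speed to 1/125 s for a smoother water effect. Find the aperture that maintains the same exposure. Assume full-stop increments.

Shutter speed: 1/1000 → 1/500 → 1/250 → 1/125 — 3 stops longer (brighter).
Need 3 stops darker from the aperture: f/2.8 → f/4 → f/5.6 → f/8.

f/8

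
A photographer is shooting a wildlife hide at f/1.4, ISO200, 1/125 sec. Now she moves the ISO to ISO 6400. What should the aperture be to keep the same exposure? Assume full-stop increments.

f/8

ISO: 200 → 400 → 800 → 1600 → 3200 → 6400 — 5 stops higher (brighter).
Need 5 stops darker from the aperture: f/1.4 → f/2 → f/2.8 → f/4 → f/5.6 → f/8.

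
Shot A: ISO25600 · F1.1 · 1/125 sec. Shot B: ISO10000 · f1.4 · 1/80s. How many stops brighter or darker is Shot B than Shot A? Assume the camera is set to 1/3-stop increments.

1 1/3 stops darker

Aperture: f/1.1 → f/1.2 → f/1.4 — 2/3 stop smaller aperture (darker).
Shutter speed: 1/125 → 1/100 → 1/80 — 2/3 stop slower (brighter).
ISO: 25600 → 20000 → 16000 → 12800 → 10000 — 1 1/3 stops lower (darker).
Net: −2/3 +2/3 −1 1/3 = −1 1/3 stops.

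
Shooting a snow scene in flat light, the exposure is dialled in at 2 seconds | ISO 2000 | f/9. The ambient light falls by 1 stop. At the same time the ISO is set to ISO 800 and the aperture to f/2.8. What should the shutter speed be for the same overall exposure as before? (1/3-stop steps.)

1 s

Scene light: 1 stop darker.
ISO: 2000 → 1600 → 1250 → 1000 → 800 — 1 1/3 stops dropped (darker).
Aperture: f/9 → f/8 → f/7.1 → f/6.3 → f/5.6 → f/5 → f/4.5 → f/4 → f/3.5 → f/3.2 → f/2.8 — 3 1/3 stops wider (brighter).
Net so far: 1 stop brighter. Shutter speed: 2 → 1.6 → 1.3 → 1.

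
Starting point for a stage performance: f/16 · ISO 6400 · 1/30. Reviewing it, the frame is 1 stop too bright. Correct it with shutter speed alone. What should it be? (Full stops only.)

1/60s

Overexposed by 1 stop → need 1 stop darker.
Shutter speed: 1/30 → 1/60.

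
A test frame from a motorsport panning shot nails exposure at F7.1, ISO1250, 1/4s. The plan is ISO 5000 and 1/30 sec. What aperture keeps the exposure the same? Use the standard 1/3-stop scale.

ISO: 1250 → 1600 → 2000 → 2500 → 3200 → 4000 → 5000 — 2 stops higher (brighter).
Shutter speed: 1/4 → 1/5 → 1/6 → 1/8 → 1/10 → 1/13 → 1/15 → 1/20 → 1/25 → 1/30 — 3 stops shorter (darker).
Net change so far: 1 stop darker. Offset with the aperture: f/7.1 → f/6.3 → f/5.6 → f/5.

f/5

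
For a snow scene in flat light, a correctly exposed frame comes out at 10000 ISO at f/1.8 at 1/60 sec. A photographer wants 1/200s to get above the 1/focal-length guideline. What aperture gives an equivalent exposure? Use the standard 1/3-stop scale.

f/1.0

Shutter speed: 1/60 → 1/80 → 1/100 → 1/125 → 1/160 → 1/200 — 1 2/3 stops faster (darker).
Need 1 2/3 stops brighter from the aperture: f/1.8 → f/1.6 → f/1.4 → f/1.2 → f/1.1 → f/1.0.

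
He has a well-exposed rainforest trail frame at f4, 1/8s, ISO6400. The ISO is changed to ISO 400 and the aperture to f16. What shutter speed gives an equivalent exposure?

ISO: 6400 → 3200 → 1600 → 800 → 400 — 4 stops dropped (darker).
Aperture: f/4 → f/5.6 → f/8 → f/11 → f/16 — 4 stops smaller aperture (darker).
Net change so far: 8 stops darker. Offset with the shutter speed: 1/8 → 1/4 → 1/2 → 1 → 2 → 4 → 8 → 15 → 30.

30 s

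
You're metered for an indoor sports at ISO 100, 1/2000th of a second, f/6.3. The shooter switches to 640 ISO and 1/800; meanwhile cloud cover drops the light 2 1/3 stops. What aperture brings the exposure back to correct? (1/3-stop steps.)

f/11

Scene light: 2 1/3 stops darker.
ISO: 100 → 125 → 160 → 200 → 250 → 320 → 400 → 500 → 640 — 2 2/3 stops raised (brighter).
Shutter speed: 1/2000 → 1/1600 → 1/1250 → 1/1000 → 1/800 — 1 1/3 stops longer (brighter).
Net so far: 1 2/3 stops brighter. Aperture: f/6.3 → f/7.1 → f/8 → f/9 → f/10 → f/11.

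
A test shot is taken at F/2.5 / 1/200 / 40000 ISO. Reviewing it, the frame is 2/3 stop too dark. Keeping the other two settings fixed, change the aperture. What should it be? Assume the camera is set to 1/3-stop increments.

f/2

Underexposed by 2/3 stop → need 2/3 stop brighter.
Aperture: f/2.5 → f/2.2 → f/2.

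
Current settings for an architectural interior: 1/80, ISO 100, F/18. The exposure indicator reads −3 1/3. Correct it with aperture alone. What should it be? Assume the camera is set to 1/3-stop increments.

f/5.6

Underexposed by 3 1/3 stops → need 3 1/3 stops brighter.
Aperture: f/18 → f/16 → f/14 → f/13 → f/11 → f/10 → f/9 → f/8 → f/7.1 → f/6.3 → f/5.6.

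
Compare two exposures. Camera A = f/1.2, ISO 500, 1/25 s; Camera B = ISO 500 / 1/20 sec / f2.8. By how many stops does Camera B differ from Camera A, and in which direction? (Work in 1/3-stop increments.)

Aperture: f/1.2 → f/1.4 → f/1.6 → f/1.8 → f/2 → f/2.2 → f/2.5 → f/2.8 — 2 1/3 stops narrower (darker).
Shutter speed: 1/25 → 1/20 — 1/3 stop slower (brighter).
ISO: unchanged.
Net: −2 1/3 +1/3 = −2 stops.

2 stops darker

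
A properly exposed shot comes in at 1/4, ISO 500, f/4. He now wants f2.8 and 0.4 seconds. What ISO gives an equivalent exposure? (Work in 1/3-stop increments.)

Aperture: f/4 → f/3.5 → f/3.2 → f/2.8 — 1 stop opened up (brighter).
Shutter speed: 1/4 → 0.3 → 0.4 — 2/3 stop longer (brighter).
Net change so far: 1 2/3 stops brighter. Offset with the ISO: 500 → 400 → 320 → 250 → 200 → 160.

ISO 160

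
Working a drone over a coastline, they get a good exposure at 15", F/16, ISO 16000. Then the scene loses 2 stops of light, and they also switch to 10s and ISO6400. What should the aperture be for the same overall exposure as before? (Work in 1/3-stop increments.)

Scene light: 2 stops darker.
Shutter speed: 15 → 13 → 10 — 2/3 stop shorter (darker).
ISO: 16000 → 12800 → 10000 → 8000 → 6400 — 1 1/3 stops lower (darker).
Net so far: 4 stops darker. Aperture: f/16 → f/14 → f/13 → f/11 → f/10 → f/9 → f/8 → f/7.1 → f/6.3 → f/5.6 → f/5 → f/4.5 → f/4.

f/4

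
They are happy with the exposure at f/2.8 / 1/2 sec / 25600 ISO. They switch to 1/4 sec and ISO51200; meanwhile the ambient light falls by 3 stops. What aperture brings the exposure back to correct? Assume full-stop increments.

f/1.0

Scene light: 3 stops darker.
Shutter speed: 1/2 → 1/4 — 1 stop shorter (darker).
ISO: 25600 → 51200 — 1 stop higher (brighter).
Net so far: 3 stops darker. Aperture: f/2.8 → f/2 → f/1.4 → f/1.0.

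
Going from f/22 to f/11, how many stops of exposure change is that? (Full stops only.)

f/22 → f/16 → f/11 — count the steps: 2 stops.

2 stops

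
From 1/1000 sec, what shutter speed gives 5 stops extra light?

Shutter speed: 1/1000 → 1/500 → 1/250 → 1/125 → 1/60 → 1/30 — 5 stops longer (brighter).

1/30s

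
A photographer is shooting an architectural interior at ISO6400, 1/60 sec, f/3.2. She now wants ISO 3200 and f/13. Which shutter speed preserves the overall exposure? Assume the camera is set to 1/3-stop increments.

ISO: 6400 → 5000 → 4000 → 3200 — 1 stop lower (darker).
Aperture: f/3.2 → f/3.5 → f/4 → f/4.5 → f/5 → f/5.6 → f/6.3 → f/7.1 → f/8 → f/9 → f/10 → f/11 → f/13 — 4 stops narrower (darker).
Net change so far: 5 stops darker. Offset with the shutter speed: 1/60 → 1/50 → 1/40 → 1/30 → 1/25 → 1/20 → 1/15 → 1/13 → 1/10 → 1/8 → 1/6 → 1/5 → 1/4 → 0.3 → 0.4 → 0.5.

0.5 s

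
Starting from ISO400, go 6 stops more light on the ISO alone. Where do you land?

ISO 25600

ISO: 400 → 800 → 1600 → 3200 → 6400 → 12800 → 25600 — 6 stops raised (brighter).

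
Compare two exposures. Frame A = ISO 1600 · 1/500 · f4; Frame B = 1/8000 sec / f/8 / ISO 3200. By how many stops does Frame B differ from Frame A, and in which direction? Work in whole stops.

5 stops darker

Aperture: f/4 → f/5.6 → f/8 — 2 stops stopped down (darker).
Shutter speed: 1/500 → 1/1000 → 1/2000 → 1/4000 → 1/8000 — 4 stops shorter (darker).
ISO: 1600 → 3200 — 1 stop higher (brighter).
Net: −2 −4 +1 = −5 stops.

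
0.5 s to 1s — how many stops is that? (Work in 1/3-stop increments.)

0.5 → 0.6 → 0.8 → 1 — count the steps: 3 third-stops = 1 stop.

1 stop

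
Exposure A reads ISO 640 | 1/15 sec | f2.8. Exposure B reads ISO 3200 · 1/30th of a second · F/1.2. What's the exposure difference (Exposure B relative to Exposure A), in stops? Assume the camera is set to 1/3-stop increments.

Aperture: f/2.8 → f/2.5 → f/2.2 → f/2 → f/1.8 → f/1.6 → f/1.4 → f/1.2 — 2 1/3 stops wider (brighter).
Shutter speed: 1/15 → 1/20 → 1/25 → 1/30 — 1 stop faster (darker).
ISO: 640 → 800 → 1000 → 1250 → 1600 → 2000 → 2500 → 3200 — 2 1/3 stops raised (brighter).
Net: +2 1/3 −1 +2 1/3 = +3 2/3 stops.

3 2/3 stops brighter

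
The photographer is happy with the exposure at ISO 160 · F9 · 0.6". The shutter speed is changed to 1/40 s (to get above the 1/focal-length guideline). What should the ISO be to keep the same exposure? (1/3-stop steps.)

ISO 4000

Shutter speed: 0.6 → 0.5 → 0.4 → 0.3 → 1/4 → 1/5 → 1/6 → 1/8 → 1/10 → 1/13 → 1/15 → 1/20 → 1/25 → 1/30 → 1/40 — 4 2/3 stops faster (darker).
Need 4 2/3 stops brighter from the ISO: 160 → 200 → 250 → 320 → 400 → 500 → 640 → 800 → 1000 → 1250 → 1600 → 2000 → 2500 → 3200 → 4000.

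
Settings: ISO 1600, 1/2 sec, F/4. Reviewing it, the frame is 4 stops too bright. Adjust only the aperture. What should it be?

f/16

Overexposed by 4 stops → need 4 stops darker.
Aperture: f/4 → f/5.6 → f/8 → f/11 → f/16.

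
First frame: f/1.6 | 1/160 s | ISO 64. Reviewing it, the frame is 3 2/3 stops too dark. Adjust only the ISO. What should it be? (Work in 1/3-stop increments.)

Underexposed by 3 2/3 stops → need 3 2/3 stops brighter.
ISO: 64 → 80 → 100 → 125 → 160 → 200 → 250 → 320 → 400 → 500 → 640 → 800.

ISO 800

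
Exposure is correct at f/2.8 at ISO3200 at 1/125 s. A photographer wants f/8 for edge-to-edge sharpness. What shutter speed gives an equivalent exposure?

1/15s

Aperture: f/2.8 → f/4 → f/5.6 → f/8 — 3 stops smaller aperture (darker).
Need 3 stops brighter from the shutter speed: 1/125 → 1/60 → 1/30 → 1/15.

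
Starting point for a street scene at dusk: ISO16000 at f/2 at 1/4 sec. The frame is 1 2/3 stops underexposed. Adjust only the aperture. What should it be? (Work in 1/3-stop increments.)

Underexposed by 1 2/3 stops → need 1 2/3 stops brighter.
Aperture: f/2 → f/1.8 → f/1.6 → f/1.4 → f/1.2 → f/1.1.

f/1.1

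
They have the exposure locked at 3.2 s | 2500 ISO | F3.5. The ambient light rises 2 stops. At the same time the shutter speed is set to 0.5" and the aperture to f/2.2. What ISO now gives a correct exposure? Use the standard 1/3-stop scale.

ISO 1600

Scene light: 2 stops brighter.
Shutter speed: 3.2 → 2.5 → 2 → 1.6 → 1.3 → 1 → 0.8 → 0.6 → 0.5 — 2 2/3 stops shorter (darker).
Aperture: f/3.5 → f/3.2 → f/2.8 → f/2.5 → f/2.2 — 1 1/3 stops opened up (brighter).
Net so far: 2/3 stop brighter. ISO: 2500 → 2000 → 1600.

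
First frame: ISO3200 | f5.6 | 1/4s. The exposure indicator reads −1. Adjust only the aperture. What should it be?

f/4

Underexposed by 1 stop → need 1 stop brighter.
Aperture: f/5.6 → f/4.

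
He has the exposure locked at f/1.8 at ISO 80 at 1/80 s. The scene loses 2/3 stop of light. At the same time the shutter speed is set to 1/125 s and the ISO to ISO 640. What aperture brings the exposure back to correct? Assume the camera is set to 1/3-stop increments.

Scene light: 2/3 stop darker.
Shutter speed: 1/80 → 1/100 → 1/125 — 2/3 stop shorter (darker).
ISO: 80 → 100 → 125 → 160 → 200 → 250 → 320 → 400 → 500 → 640 — 3 stops raised (brighter).
Net so far: 1 2/3 stops brighter. Aperture: f/1.8 → f/2 → f/2.2 → f/2.5 → f/2.8 → f/3.2.

f/3.2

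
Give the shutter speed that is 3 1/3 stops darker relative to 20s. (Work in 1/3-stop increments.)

2 s

Shutter speed: 20 → 15 → 13 → 10 → 8 → 6 → 5 → 4 → 3.2 → 2.5 → 2 — 3 1/3 stops shorter (darker).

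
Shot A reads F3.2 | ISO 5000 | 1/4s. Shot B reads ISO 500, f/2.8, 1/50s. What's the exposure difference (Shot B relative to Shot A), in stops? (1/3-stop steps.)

Aperture: f/3.2 → f/2.8 — 1/3 stop wider (brighter).
Shutter speed: 1/4 → 1/5 → 1/6 → 1/8 → 1/10 → 1/13 → 1/15 → 1/20 → 1/25 → 1/30 → 1/40 → 1/50 — 3 2/3 stops faster (darker).
ISO: 5000 → 4000 → 3200 → 2500 → 2000 → 1600 → 1250 → 1000 → 800 → 640 → 500 — 3 1/3 stops dropped (darker).
Net: +1/3 −3 2/3 −3 1/3 = −6 2/3 stops.

6 2/3 stops darker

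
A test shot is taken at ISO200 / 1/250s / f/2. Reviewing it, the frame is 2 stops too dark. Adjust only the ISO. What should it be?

Underexposed by 2 stops → need 2 stops brighter.
ISO: 200 → 400 → 800.

ISO 800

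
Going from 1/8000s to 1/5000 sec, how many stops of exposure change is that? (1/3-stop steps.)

2/3 stop

1/8000 → 1/6400 → 1/5000 — count the steps: 2 third-stops = 2/3 stop.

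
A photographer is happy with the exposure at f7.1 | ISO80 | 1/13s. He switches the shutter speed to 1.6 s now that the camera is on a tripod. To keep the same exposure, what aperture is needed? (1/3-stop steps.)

f/32

Shutter speed: 1/13 → 1/10 → 1/8 → 1/6 → 1/5 → 1/4 → 0.3 → 0.4 → 0.5 → 0.6 → 0.8 → 1 → 1.3 → 1.6 — 4 1/3 stops slower (brighter).
Need 4 1/3 stops darker from the aperture: f/7.1 → f/8 → f/9 → f/10 → f/11 → f/13 → f/14 → f/16 → f/18 → f/20 → f/22 → f/25 → f/29 → f/32.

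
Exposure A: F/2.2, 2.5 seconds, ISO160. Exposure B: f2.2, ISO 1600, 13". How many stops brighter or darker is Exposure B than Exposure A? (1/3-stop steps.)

5 2/3 stops brighter

Aperture: unchanged.
Shutter speed: 2.5 → 3.2 → 4 → 5 → 6 → 8 → 10 → 13 — 2 1/3 stops slower (brighter).
ISO: 160 → 200 → 250 → 320 → 400 → 500 → 640 → 800 → 1000 → 1250 → 1600 — 3 1/3 stops higher (brighter).
Net: +2 1/3 +3 1/3 = +5 2/3 stops.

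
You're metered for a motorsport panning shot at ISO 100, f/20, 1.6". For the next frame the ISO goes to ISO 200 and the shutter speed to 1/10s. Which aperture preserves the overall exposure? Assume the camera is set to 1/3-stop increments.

f/7.1

ISO: 100 → 125 → 160 → 200 — 1 stop raised (brighter).
Shutter speed: 1.6 → 1.3 → 1 → 0.8 → 0.6 → 0.5 → 0.4 → 0.3 → 1/4 → 1/5 → 1/6 → 1/8 → 1/10 — 4 stops shorter (darker).
Net change so far: 3 stops darker. Offset with the aperture: f/20 → f/18 → f/16 → f/14 → f/13 → f/11 → f/10 → f/9 → f/8 → f/7.1.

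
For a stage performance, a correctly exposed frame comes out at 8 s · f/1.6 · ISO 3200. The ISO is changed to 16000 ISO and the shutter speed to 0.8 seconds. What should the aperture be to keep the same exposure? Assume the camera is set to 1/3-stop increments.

f/1.1

ISO: 3200 → 4000 → 5000 → 6400 → 8000 → 10000 → 12800 → 16000 — 2 1/3 stops raised (brighter).
Shutter speed: 8 → 6 → 5 → 4 → 3.2 → 2.5 → 2 → 1.6 → 1.3 → 1 → 0.8 — 3 1/3 stops shorter (darker).
Net change so far: 1 stop darker. Offset with the aperture: f/1.6 → f/1.4 → f/1.2 → f/1.1.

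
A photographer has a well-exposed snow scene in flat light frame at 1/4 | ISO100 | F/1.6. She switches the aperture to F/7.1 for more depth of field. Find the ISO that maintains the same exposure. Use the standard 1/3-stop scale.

Aperture: f/1.6 → f/1.8 → f/2 → f/2.2 → f/2.5 → f/2.8 → f/3.2 → f/3.5 → f/4 → f/4.5 → f/5 → f/5.6 → f/6.3 → f/7.1 — 4 1/3 stops narrower (darker).
Need 4 1/3 stops brighter from the ISO: 100 → 125 → 160 → 200 → 250 → 320 → 400 → 500 → 640 → 800 → 1000 → 1250 → 1600 → 2000.

ISO 2000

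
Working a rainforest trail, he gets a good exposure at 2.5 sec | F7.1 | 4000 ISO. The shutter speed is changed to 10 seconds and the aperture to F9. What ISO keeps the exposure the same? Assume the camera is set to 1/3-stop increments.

ISO 1600

Shutter speed: 2.5 → 3.2 → 4 → 5 → 6 → 8 → 10 — 2 stops slower (brighter).
Aperture: f/7.1 → f/8 → f/9 — 2/3 stop narrower (darker).
Net change so far: 1 1/3 stops brighter. Offset with the ISO: 4000 → 3200 → 2500 → 2000 → 1600.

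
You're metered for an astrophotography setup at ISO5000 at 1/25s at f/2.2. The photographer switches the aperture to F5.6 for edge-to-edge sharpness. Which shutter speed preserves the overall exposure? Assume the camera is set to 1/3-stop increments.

Aperture: f/2.2 → f/2.5 → f/2.8 → f/3.2 → f/3.5 → f/4 → f/4.5 → f/5 → f/5.6 — 2 2/3 stops stopped down (darker).
Need 2 2/3 stops brighter from the shutter speed: 1/25 → 1/20 → 1/15 → 1/13 → 1/10 → 1/8 → 1/6 → 1/5 → 1/4.

1/4s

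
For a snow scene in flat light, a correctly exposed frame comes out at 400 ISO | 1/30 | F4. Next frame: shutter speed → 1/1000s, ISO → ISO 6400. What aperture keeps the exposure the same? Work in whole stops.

f/2.8

Shutter speed: 1/30 → 1/60 → 1/125 → 1/250 → 1/500 → 1/1000 — 5 stops shorter (darker).
ISO: 400 → 800 → 1600 → 3200 → 6400 — 4 stops raised (brighter).
Net change so far: 1 stop darker. Offset with the aperture: f/4 → f/2.8.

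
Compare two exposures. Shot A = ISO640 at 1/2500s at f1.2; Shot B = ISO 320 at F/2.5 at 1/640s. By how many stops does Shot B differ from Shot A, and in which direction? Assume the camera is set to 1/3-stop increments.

Aperture: f/1.2 → f/1.4 → f/1.6 → f/1.8 → f/2 → f/2.2 → f/2.5 — 2 stops stopped down (darker).
Shutter speed: 1/2500 → 1/2000 → 1/1600 → 1/1250 → 1/1000 → 1/800 → 1/640 — 2 stops longer (brighter).
ISO: 640 → 500 → 400 → 320 — 1 stop dropped (darker).
Net: −2 +2 −1 = −1 stop.

1 stop darker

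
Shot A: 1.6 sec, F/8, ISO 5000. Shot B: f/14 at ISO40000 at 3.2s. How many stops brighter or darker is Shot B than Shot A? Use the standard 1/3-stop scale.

2 1/3 stops brighter

Aperture: f/8 → f/9 → f/10 → f/11 → f/13 → f/14 — 1 2/3 stops stopped down (darker).
Shutter speed: 1.6 → 2 → 2.5 → 3.2 — 1 stop longer (brighter).
ISO: 5000 → 6400 → 8000 → 10000 → 12800 → 16000 → 20000 → 25600 → 32000 → 40000 — 3 stops higher (brighter).
Net: −1 2/3 +1 +3 = +2 1/3 stops.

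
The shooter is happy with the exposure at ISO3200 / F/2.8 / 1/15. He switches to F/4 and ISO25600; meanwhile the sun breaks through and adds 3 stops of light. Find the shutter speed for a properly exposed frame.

Scene light: 3 stops brighter.
Aperture: f/2.8 → f/4 — 1 stop stopped down (darker).
ISO: 3200 → 6400 → 12800 → 25600 — 3 stops raised (brighter).
Net so far: 5 stops brighter. Shutter speed: 1/15 → 1/30 → 1/60 → 1/125 → 1/250 → 1/500.

1/500s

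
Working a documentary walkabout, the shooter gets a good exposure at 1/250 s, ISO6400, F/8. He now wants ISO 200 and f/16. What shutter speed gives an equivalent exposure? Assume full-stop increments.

1/2s

ISO: 6400 → 3200 → 1600 → 800 → 400 → 200 — 5 stops lower (darker).
Aperture: f/8 → f/11 → f/16 — 2 stops smaller aperture (darker).
Net change so far: 7 stops darker. Offset with the shutter speed: 1/250 → 1/125 → 1/60 → 1/30 → 1/15 → 1/8 → 1/4 → 1/2.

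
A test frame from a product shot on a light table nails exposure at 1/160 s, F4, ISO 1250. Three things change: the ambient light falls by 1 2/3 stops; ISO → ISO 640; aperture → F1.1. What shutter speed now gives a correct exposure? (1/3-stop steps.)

Scene light: 1 2/3 stops darker.
ISO: 1250 → 1000 → 800 → 640 — 1 stop lower (darker).
Aperture: f/4 → f/3.5 → f/3.2 → f/2.8 → f/2.5 → f/2.2 → f/2 → f/1.8 → f/1.6 → f/1.4 → f/1.2 → f/1.1 — 3 2/3 stops opened up (brighter).
Net so far: 1 stop brighter. Shutter speed: 1/160 → 1/200 → 1/250 → 1/320.

1/320s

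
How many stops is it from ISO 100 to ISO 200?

1 stop

100 → 200 — count the steps: 1 stop.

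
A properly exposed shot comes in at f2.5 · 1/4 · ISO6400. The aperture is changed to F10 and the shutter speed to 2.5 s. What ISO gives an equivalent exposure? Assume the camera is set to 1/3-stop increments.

Aperture: f/2.5 → f/2.8 → f/3.2 → f/3.5 → f/4 → f/4.5 → f/5 → f/5.6 → f/6.3 → f/7.1 → f/8 → f/9 → f/10 — 4 stops stopped down (darker).
Shutter speed: 1/4 → 0.3 → 0.4 → 0.5 → 0.6 → 0.8 → 1 → 1.3 → 1.6 → 2 → 2.5 — 3 1/3 stops slower (brighter).
Net change so far: 2/3 stop darker. Offset with the ISO: 6400 → 8000 → 10000.

ISO 10000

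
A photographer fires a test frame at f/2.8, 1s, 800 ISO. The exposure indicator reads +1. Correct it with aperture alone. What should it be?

Overexposed by 1 stop → need 1 stop darker.
Aperture: f/2.8 → f/4.

f/4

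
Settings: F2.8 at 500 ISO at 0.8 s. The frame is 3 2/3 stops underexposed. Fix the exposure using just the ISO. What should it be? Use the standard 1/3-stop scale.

ISO 6400

Underexposed by 3 2/3 stops → need 3 2/3 stops brighter.
ISO: 500 → 640 → 800 → 1000 → 1250 → 1600 → 2000 → 2500 → 3200 → 4000 → 5000 → 6400.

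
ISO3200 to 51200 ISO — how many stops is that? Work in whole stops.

3200 → 6400 → 12800 → 25600 → 51200 — count the steps: 4 stops.

4 stops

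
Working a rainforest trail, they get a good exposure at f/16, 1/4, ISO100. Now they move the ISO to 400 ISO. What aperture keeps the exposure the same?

ISO: 100 → 200 → 400 — 2 stops higher (brighter).
Need 2 stops darker from the aperture: f/16 → f/22 → f/32.

f/32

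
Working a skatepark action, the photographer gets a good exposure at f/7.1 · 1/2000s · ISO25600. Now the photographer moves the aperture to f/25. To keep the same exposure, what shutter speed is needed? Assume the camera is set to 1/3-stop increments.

Aperture: f/7.1 → f/8 → f/9 → f/10 → f/11 → f/13 → f/14 → f/16 → f/18 → f/20 → f/22 → f/25 — 3 2/3 stops stopped down (darker).
Need 3 2/3 stops brighter from the shutter speed: 1/2000 → 1/1600 → 1/1250 → 1/1000 → 1/800 → 1/640 → 1/500 → 1/400 → 1/320 → 1/250 → 1/200 → 1/160.

1/160s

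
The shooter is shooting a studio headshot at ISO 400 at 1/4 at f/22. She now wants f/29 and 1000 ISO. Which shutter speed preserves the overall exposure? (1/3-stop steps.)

1/6s

Aperture: f/22 → f/25 → f/29 — 2/3 stop smaller aperture (darker).
ISO: 400 → 500 → 640 → 800 → 1000 — 1 1/3 stops higher (brighter).
Net change so far: 2/3 stop brighter. Offset with the shutter speed: 1/4 → 1/5 → 1/6.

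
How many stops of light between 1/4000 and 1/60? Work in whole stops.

1/4000 → 1/2000 → 1/1000 → 1/500 → 1/250 → 1/125 → 1/60 — count the steps: 6 stops.

6 stops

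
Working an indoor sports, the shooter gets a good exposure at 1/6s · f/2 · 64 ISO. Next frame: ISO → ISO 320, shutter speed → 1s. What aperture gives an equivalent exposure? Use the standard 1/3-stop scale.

ISO: 64 → 80 → 100 → 125 → 160 → 200 → 250 → 320 — 2 1/3 stops higher (brighter).
Shutter speed: 1/6 → 1/5 → 1/4 → 0.3 → 0.4 → 0.5 → 0.6 → 0.8 → 1 — 2 2/3 stops longer (brighter).
Net change so far: 5 stops brighter. Offset with the aperture: f/2 → f/2.2 → f/2.5 → f/2.8 → f/3.2 → f/3.5 → f/4 → f/4.5 → f/5 → f/5.6 → f/6.3 → f/7.1 → f/8 → f/9 → f/10 → f/11.

f/11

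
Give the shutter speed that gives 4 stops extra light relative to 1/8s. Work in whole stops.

Shutter speed: 1/8 → 1/4 → 1/2 → 1 → 2 — 4 stops slower (brighter).

2 s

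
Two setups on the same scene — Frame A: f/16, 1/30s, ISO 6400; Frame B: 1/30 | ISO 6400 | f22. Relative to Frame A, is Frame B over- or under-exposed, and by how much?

Aperture: f/16 → f/22 — 1 stop stopped down (darker).
Shutter speed: unchanged.
ISO: unchanged.
Net: −1 = −1 stop.

1 stop darker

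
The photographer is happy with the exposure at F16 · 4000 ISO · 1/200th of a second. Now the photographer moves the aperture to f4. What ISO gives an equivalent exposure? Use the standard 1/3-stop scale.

Aperture: f/16 → f/14 → f/13 → f/11 → f/10 → f/9 → f/8 → f/7.1 → f/6.3 → f/5.6 → f/5 → f/4.5 → f/4 — 4 stops opened up (brighter).
Need 4 stops darker from the ISO: 4000 → 3200 → 2500 → 2000 → 1600 → 1250 → 1000 → 800 → 640 → 500 → 400 → 320 → 250.

ISO 250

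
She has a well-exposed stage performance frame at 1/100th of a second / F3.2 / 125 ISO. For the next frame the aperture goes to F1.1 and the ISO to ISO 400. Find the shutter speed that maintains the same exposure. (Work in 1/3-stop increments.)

1/2500s

Aperture: f/3.2 → f/2.8 → f/2.5 → f/2.2 → f/2 → f/1.8 → f/1.6 → f/1.4 → f/1.2 → f/1.1 — 3 stops wider (brighter).
ISO: 125 → 160 → 200 → 250 → 320 → 400 — 1 2/3 stops raised (brighter).
Net change so far: 4 2/3 stops brighter. Offset with the shutter speed: 1/100 → 1/125 → 1/160 → 1/200 → 1/250 → 1/320 → 1/400 → 1/500 → 1/640 → 1/800 → 1/1000 → 1/1250 → 1/1600 → 1/2000 → 1/2500.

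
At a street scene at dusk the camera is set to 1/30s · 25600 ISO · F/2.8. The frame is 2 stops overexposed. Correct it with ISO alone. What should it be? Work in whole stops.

Overexposed by 2 stops → need 2 stops darker.
ISO: 25600 → 12800 → 6400.

ISO 6400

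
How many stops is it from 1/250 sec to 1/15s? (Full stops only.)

1/250 → 1/125 → 1/60 → 1/30 → 1/15 — count the steps: 4 stops.

4 stops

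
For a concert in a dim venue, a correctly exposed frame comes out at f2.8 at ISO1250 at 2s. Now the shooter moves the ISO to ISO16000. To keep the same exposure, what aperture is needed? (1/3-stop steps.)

f/10

ISO: 1250 → 1600 → 2000 → 2500 → 3200 → 4000 → 5000 → 6400 → 8000 → 10000 → 12800 → 16000 — 3 2/3 stops raised (brighter).
Need 3 2/3 stops darker from the aperture: f/2.8 → f/3.2 → f/3.5 → f/4 → f/4.5 → f/5 → f/5.6 → f/6.3 → f/7.1 → f/8 → f/9 → f/10.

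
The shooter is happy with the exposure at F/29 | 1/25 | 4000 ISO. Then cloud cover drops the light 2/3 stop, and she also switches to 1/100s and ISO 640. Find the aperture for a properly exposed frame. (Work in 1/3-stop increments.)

Scene light: 2/3 stop darker.
Shutter speed: 1/25 → 1/30 → 1/40 → 1/50 → 1/60 → 1/80 → 1/100 — 2 stops faster (darker).
ISO: 4000 → 3200 → 2500 → 2000 → 1600 → 1250 → 1000 → 800 → 640 — 2 2/3 stops dropped (darker).
Net so far: 5 1/3 stops darker. Aperture: f/29 → f/25 → f/22 → f/20 → f/18 → f/16 → f/14 → f/13 → f/11 → f/10 → f/9 → f/8 → f/7.1 → f/6.3 → f/5.6 → f/5 → f/4.5.

f/4.5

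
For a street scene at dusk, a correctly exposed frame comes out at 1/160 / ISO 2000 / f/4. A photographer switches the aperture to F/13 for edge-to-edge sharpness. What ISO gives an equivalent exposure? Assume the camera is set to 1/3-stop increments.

Aperture: f/4 → f/4.5 → f/5 → f/5.6 → f/6.3 → f/7.1 → f/8 → f/9 → f/10 → f/11 → f/13 — 3 1/3 stops stopped down (darker).
Need 3 1/3 stops brighter from the ISO: 2000 → 2500 → 3200 → 4000 → 5000 → 6400 → 8000 → 10000 → 12800 → 16000 → 20000.

ISO 20000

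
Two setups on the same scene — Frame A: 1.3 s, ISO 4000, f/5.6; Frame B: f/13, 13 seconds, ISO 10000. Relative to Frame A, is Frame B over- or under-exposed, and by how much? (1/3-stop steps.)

Aperture: f/5.6 → f/6.3 → f/7.1 → f/8 → f/9 → f/10 → f/11 → f/13 — 2 1/3 stops smaller aperture (darker).
Shutter speed: 1.3 → 1.6 → 2 → 2.5 → 3.2 → 4 → 5 → 6 → 8 → 10 → 13 — 3 1/3 stops slower (brighter).
ISO: 4000 → 5000 → 6400 → 8000 → 10000 — 1 1/3 stops higher (brighter).
Net: −2 1/3 +3 1/3 +1 1/3 = +2 1/3 stops.

2 1/3 stops brighter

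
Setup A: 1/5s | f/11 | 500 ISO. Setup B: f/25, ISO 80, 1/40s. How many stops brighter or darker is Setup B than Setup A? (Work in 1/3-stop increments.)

8 stops darker

Aperture: f/11 → f/13 → f/14 → f/16 → f/18 → f/20 → f/22 → f/25 — 2 1/3 stops stopped down (darker).
Shutter speed: 1/5 → 1/6 → 1/8 → 1/10 → 1/13 → 1/15 → 1/20 → 1/25 → 1/30 → 1/40 — 3 stops shorter (darker).
ISO: 500 → 400 → 320 → 250 → 200 → 160 → 125 → 100 → 80 — 2 2/3 stops dropped (darker).
Net: −2 1/3 −3 −2 2/3 = −8 stops.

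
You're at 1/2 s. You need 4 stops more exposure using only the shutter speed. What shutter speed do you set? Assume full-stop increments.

Shutter speed: 1/2 → 1 → 2 → 4 → 8 — 4 stops slower (brighter).

8 s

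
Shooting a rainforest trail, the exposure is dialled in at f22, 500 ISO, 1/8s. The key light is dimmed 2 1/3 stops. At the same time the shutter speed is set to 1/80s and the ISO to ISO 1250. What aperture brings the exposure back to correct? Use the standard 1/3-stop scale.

f/5

Scene light: 2 1/3 stops darker.
Shutter speed: 1/8 → 1/10 → 1/13 → 1/15 → 1/20 → 1/25 → 1/30 → 1/40 → 1/50 → 1/60 → 1/80 — 3 1/3 stops shorter (darker).
ISO: 500 → 640 → 800 → 1000 → 1250 — 1 1/3 stops higher (brighter).
Net so far: 4 1/3 stops darker. Aperture: f/22 → f/20 → f/18 → f/16 → f/14 → f/13 → f/11 → f/10 → f/9 → f/8 → f/7.1 → f/6.3 → f/5.6 → f/5.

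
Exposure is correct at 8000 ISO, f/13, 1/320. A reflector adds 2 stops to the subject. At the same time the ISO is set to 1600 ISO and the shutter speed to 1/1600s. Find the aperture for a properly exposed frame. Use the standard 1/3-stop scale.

f/5

Scene light: 2 stops brighter.
ISO: 8000 → 6400 → 5000 → 4000 → 3200 → 2500 → 2000 → 1600 — 2 1/3 stops dropped (darker).
Shutter speed: 1/320 → 1/400 → 1/500 → 1/640 → 1/800 → 1/1000 → 1/1250 → 1/1600 — 2 1/3 stops shorter (darker).
Net so far: 2 2/3 stops darker. Aperture: f/13 → f/11 → f/10 → f/9 → f/8 → f/7.1 → f/6.3 → f/5.6 → f/5.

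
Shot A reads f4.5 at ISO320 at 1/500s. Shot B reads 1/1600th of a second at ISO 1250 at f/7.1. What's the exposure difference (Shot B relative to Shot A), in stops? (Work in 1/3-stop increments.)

Aperture: f/4.5 → f/5 → f/5.6 → f/6.3 → f/7.1 — 1 1/3 stops stopped down (darker).
Shutter speed: 1/500 → 1/640 → 1/800 → 1/1000 → 1/1250 → 1/1600 — 1 2/3 stops faster (darker).
ISO: 320 → 400 → 500 → 640 → 800 → 1000 → 1250 — 2 stops raised (brighter).
Net: −1 1/3 −1 2/3 +2 = −1 stop.

1 stop darker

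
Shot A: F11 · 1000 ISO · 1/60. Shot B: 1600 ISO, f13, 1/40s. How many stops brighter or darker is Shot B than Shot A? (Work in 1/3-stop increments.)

Aperture: f/11 → f/13 — 1/3 stop smaller aperture (darker).
Shutter speed: 1/60 → 1/50 → 1/40 — 2/3 stop longer (brighter).
ISO: 1000 → 1250 → 1600 — 2/3 stop higher (brighter).
Net: −1/3 +2/3 +2/3 = +1 stop.

1 stop brighter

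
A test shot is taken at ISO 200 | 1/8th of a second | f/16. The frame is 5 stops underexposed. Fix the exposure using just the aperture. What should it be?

Underexposed by 5 stops → need 5 stops brighter.
Aperture: f/16 → f/11 → f/8 → f/5.6 → f/4 → f/2.8.

f/2.8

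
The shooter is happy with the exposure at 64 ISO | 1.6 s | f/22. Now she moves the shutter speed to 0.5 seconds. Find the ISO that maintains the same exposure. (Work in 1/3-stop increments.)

ISO 200

Shutter speed: 1.6 → 1.3 → 1 → 0.8 → 0.6 → 0.5 — 1 2/3 stops faster (darker).
Need 1 2/3 stops brighter from the ISO: 64 → 80 → 100 → 125 → 160 → 200.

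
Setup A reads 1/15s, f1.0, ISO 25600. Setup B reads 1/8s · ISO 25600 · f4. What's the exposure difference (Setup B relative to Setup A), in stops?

3 stops darker

Aperture: f/1.0 → f/1.4 → f/2 → f/2.8 → f/4 — 4 stops narrower (darker).
Shutter speed: 1/15 → 1/8 — 1 stop slower (brighter).
ISO: unchanged.
Net: −4 +1 = −3 stops.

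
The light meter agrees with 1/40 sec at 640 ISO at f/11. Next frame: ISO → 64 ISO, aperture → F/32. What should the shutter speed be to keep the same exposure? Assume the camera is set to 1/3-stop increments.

2 s

ISO: 640 → 500 → 400 → 320 → 250 → 200 → 160 → 125 → 100 → 80 → 64 — 3 1/3 stops lower (darker).
Aperture: f/11 → f/13 → f/14 → f/16 → f/18 → f/20 → f/22 → f/25 → f/29 → f/32 — 3 stops narrower (darker).
Net change so far: 6 1/3 stops darker. Offset with the shutter speed: 1/40 → 1/30 → 1/25 → 1/20 → 1/15 → 1/13 → 1/10 → 1/8 → 1/6 → 1/5 → 1/4 → 0.3 → 0.4 → 0.5 → 0.6 → 0.8 → 1 → 1.3 → 1.6 → 2.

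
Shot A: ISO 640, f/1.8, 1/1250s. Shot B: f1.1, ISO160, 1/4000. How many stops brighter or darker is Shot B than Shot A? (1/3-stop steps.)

Aperture: f/1.8 → f/1.6 → f/1.4 → f/1.2 → f/1.1 — 1 1/3 stops wider (brighter).
Shutter speed: 1/1250 → 1/1600 → 1/2000 → 1/2500 → 1/3200 → 1/4000 — 1 2/3 stops faster (darker).
ISO: 640 → 500 → 400 → 320 → 250 → 200 → 160 — 2 stops lower (darker).
Net: +1 1/3 −1 2/3 −2 = −2 1/3 stops.

2 1/3 stops darker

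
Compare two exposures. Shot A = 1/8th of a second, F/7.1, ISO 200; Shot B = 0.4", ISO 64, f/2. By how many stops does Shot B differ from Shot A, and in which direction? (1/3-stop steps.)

Aperture: f/7.1 → f/6.3 → f/5.6 → f/5 → f/4.5 → f/4 → f/3.5 → f/3.2 → f/2.8 → f/2.5 → f/2.2 → f/2 — 3 2/3 stops wider (brighter).
Shutter speed: 1/8 → 1/6 → 1/5 → 1/4 → 0.3 → 0.4 — 1 2/3 stops longer (brighter).
ISO: 200 → 160 → 125 → 100 → 80 → 64 — 1 2/3 stops lower (darker).
Net: +3 2/3 +1 2/3 −1 2/3 = +3 2/3 stops.

3 2/3 stops brighter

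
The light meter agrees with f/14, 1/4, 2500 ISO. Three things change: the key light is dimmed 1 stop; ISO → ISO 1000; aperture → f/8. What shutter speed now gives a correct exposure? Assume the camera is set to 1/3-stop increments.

0.4 s

Scene light: 1 stop darker.
ISO: 2500 → 2000 → 1600 → 1250 → 1000 — 1 1/3 stops lower (darker).
Aperture: f/14 → f/13 → f/11 → f/10 → f/9 → f/8 — 1 2/3 stops opened up (brighter).
Net so far: 2/3 stop darker. Shutter speed: 1/4 → 0.3 → 0.4.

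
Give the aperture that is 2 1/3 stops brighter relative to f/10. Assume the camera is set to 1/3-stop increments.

f/4.5

Aperture: f/10 → f/9 → f/8 → f/7.1 → f/6.3 → f/5.6 → f/5 → f/4.5 — 2 1/3 stops opened up (brighter).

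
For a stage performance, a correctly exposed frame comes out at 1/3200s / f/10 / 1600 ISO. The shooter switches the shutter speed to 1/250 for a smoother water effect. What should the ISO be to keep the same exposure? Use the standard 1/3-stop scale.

Shutter speed: 1/3200 → 1/2500 → 1/2000 → 1/1600 → 1/1250 → 1/1000 → 1/800 → 1/640 → 1/500 → 1/400 → 1/320 → 1/250 — 3 2/3 stops slower (brighter).
Need 3 2/3 stops darker from the ISO: 1600 → 1250 → 1000 → 800 → 640 → 500 → 400 → 320 → 250 → 200 → 160 → 125.

ISO 125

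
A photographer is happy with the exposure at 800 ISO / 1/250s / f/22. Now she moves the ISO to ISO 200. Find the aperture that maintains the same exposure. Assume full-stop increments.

ISO: 800 → 400 → 200 — 2 stops dropped (darker).
Need 2 stops brighter from the aperture: f/22 → f/16 → f/11.

f/11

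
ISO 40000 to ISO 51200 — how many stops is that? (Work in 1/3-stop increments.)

1/3 stop

40000 → 51200 — count the steps: 1 third-stops = 1/3 stop.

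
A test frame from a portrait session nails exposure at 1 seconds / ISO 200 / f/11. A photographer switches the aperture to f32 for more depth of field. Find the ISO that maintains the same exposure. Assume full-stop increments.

ISO 1600

Aperture: f/11 → f/16 → f/22 → f/32 — 3 stops smaller aperture (darker).
Need 3 stops brighter from the ISO: 200 → 400 → 800 → 1600.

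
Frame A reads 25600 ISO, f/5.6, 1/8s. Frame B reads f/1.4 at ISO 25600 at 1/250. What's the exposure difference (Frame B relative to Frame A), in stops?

1 stop darker

Aperture: f/5.6 → f/4 → f/2.8 → f/2 → f/1.4 — 4 stops larger aperture (brighter).
Shutter speed: 1/8 → 1/15 → 1/30 → 1/60 → 1/125 → 1/250 — 5 stops faster (darker).
ISO: unchanged.
Net: +4 −5 = −1 stop.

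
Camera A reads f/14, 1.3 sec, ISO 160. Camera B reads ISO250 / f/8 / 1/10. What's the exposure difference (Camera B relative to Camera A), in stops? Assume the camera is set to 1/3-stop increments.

Aperture: f/14 → f/13 → f/11 → f/10 → f/9 → f/8 — 1 2/3 stops larger aperture (brighter).
Shutter speed: 1.3 → 1 → 0.8 → 0.6 → 0.5 → 0.4 → 0.3 → 1/4 → 1/5 → 1/6 → 1/8 → 1/10 — 3 2/3 stops shorter (darker).
ISO: 160 → 200 → 250 — 2/3 stop raised (brighter).
Net: +1 2/3 −3 2/3 +2/3 = −1 1/3 stops.

1 1/3 stops darker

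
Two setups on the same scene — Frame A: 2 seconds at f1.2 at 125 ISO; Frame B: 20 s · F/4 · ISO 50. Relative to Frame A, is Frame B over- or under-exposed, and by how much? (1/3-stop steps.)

1 1/3 stops darker

Aperture: f/1.2 → f/1.4 → f/1.6 → f/1.8 → f/2 → f/2.2 → f/2.5 → f/2.8 → f/3.2 → f/3.5 → f/4 — 3 1/3 stops smaller aperture (darker).
Shutter speed: 2 → 2.5 → 3.2 → 4 → 5 → 6 → 8 → 10 → 13 → 15 → 20 — 3 1/3 stops slower (brighter).
ISO: 125 → 100 → 80 → 64 → 50 — 1 1/3 stops lower (darker).
Net: −3 1/3 +3 1/3 −1 1/3 = −1 1/3 stops.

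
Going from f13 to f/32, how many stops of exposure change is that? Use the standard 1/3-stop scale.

f/13 → f/14 → f/16 → f/18 → f/20 → f/22 → f/25 → f/29 → f/32 — count the steps: 8 third-stops = 2 2/3 stops.

2 2/3 stops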